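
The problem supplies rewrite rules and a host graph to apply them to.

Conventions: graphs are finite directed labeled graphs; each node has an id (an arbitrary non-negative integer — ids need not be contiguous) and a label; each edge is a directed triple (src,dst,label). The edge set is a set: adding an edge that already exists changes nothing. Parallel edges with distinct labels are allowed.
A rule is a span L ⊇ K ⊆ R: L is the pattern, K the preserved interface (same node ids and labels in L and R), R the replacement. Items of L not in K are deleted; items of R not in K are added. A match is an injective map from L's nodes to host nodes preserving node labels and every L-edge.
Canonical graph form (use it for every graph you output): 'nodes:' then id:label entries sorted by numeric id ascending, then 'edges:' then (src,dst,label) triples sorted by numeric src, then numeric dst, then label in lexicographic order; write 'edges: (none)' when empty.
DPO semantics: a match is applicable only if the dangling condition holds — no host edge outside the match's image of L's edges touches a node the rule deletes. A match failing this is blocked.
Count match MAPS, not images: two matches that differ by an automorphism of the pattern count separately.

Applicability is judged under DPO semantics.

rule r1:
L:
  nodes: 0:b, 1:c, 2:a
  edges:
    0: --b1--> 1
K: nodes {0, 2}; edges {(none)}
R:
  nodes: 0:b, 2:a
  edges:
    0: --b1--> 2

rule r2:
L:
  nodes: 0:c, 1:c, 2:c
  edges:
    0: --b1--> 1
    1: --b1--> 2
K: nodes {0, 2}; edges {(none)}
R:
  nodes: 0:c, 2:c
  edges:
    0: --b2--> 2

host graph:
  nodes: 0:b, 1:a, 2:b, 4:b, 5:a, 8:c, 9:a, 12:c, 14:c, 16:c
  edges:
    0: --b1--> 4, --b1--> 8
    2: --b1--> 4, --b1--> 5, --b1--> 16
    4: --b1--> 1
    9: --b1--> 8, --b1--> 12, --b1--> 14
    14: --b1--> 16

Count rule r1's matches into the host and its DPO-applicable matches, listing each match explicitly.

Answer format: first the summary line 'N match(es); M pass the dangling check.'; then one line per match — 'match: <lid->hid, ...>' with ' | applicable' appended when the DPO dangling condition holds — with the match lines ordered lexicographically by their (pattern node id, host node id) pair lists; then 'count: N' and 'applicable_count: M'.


6 match(es); 0 pass the dangling check.
match: 0->0, 1->8, 2->1
match: 0->0, 1->8, 2->5
match: 0->0, 1->8, 2->9
match: 0->2, 1->16, 2->1
match: 0->2, 1->16, 2->5
match: 0->2, 1->16, 2->9
count: 6
applicable_count: 0


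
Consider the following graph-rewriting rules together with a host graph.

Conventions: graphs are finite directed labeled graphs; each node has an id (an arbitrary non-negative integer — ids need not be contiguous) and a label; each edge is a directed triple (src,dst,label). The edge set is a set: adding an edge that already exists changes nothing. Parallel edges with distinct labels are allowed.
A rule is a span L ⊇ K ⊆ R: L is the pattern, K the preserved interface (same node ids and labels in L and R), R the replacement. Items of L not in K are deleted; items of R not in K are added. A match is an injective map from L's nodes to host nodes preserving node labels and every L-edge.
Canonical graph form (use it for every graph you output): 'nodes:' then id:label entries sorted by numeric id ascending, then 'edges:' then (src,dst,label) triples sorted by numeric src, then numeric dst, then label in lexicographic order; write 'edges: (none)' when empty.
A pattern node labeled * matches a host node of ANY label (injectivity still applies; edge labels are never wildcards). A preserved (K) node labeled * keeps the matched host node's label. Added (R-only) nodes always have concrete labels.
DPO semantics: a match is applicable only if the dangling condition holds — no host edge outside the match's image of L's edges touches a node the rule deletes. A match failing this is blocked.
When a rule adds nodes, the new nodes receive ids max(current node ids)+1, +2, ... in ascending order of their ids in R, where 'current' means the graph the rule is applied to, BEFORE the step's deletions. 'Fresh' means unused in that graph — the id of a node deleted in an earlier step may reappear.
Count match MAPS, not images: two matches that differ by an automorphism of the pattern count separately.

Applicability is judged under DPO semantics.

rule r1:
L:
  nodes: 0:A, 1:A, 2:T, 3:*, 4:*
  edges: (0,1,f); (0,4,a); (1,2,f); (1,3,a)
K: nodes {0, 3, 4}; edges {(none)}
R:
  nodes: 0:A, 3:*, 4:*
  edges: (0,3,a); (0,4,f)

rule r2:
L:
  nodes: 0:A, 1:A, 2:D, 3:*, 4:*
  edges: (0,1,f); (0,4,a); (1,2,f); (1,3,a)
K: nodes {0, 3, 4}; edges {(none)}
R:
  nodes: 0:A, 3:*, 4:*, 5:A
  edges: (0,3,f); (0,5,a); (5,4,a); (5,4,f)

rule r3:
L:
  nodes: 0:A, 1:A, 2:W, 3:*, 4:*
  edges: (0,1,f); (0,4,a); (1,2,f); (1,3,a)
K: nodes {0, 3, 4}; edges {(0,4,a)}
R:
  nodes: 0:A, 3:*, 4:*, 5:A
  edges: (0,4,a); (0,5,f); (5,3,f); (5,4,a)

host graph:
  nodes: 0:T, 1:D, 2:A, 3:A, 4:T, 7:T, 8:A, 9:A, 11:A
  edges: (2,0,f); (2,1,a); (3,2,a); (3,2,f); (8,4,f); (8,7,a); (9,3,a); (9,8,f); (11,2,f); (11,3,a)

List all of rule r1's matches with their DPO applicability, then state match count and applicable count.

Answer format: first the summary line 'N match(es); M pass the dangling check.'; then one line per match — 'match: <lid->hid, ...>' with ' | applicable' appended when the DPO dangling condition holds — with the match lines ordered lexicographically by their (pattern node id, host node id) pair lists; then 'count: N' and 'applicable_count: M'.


2 match(es); 1 pass the dangling check.
match: 0->9, 1->8, 2->4, 3->7, 4->3 | applicable
match: 0->11, 1->2, 2->0, 3->1, 4->3
count: 2
applicable_count: 1


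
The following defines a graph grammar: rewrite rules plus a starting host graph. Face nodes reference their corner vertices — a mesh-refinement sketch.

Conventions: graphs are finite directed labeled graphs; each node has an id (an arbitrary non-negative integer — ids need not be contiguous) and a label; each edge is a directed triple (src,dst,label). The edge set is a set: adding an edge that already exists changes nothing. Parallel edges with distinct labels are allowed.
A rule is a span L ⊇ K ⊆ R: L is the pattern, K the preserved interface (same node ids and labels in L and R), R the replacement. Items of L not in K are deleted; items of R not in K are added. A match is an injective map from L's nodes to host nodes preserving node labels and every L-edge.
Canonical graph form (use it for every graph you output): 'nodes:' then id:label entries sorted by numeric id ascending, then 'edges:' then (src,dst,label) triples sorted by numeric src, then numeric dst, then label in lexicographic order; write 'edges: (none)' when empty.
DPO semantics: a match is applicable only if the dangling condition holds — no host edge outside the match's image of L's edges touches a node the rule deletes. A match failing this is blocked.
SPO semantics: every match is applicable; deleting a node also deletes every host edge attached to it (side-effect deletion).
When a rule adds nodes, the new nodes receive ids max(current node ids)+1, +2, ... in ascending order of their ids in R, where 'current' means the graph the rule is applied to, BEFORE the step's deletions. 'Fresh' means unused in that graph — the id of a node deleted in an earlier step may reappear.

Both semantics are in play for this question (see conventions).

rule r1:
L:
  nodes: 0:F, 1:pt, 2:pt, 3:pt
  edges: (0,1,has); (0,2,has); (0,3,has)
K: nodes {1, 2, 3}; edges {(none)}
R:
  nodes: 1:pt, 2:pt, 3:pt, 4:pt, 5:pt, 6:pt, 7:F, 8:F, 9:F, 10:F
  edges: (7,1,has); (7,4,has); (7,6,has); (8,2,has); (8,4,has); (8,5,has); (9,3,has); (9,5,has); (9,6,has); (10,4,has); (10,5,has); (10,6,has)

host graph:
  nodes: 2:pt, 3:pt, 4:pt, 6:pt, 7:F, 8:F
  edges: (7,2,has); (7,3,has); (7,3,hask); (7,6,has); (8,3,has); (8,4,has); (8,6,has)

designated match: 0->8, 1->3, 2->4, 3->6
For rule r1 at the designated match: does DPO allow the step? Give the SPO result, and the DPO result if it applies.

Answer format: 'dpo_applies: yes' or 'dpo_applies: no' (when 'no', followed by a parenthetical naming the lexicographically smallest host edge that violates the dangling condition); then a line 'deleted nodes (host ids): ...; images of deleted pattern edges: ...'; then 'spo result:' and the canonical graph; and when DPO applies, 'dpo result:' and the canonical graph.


dpo_applies: yes
deleted nodes (host ids): 8; images of deleted pattern edges: (8,3,has); (8,4,has); (8,6,has)
spo result:
nodes: 2:pt, 3:pt, 4:pt, 6:pt, 7:F, 9:pt, 10:pt, 11:pt, 12:F, 13:F, 14:F, 15:F
edges: (7,2,has); (7,3,has); (7,3,hask); (7,6,has); (12,3,has); (12,9,has); (12,11,has); (13,4,has); (13,9,has); (13,10,has); (14,6,has); (14,10,has); (14,11,has); (15,9,has); (15,10,has); (15,11,has)
dpo result:
nodes: 2:pt, 3:pt, 4:pt, 6:pt, 7:F, 9:pt, 10:pt, 11:pt, 12:F, 13:F, 14:F, 15:F
edges: (7,2,has); (7,3,has); (7,3,hask); (7,6,has); (12,3,has); (12,9,has); (12,11,has); (13,4,has); (13,9,has); (13,10,has); (14,6,has); (14,10,has); (14,11,has); (15,9,has); (15,10,has); (15,11,has)


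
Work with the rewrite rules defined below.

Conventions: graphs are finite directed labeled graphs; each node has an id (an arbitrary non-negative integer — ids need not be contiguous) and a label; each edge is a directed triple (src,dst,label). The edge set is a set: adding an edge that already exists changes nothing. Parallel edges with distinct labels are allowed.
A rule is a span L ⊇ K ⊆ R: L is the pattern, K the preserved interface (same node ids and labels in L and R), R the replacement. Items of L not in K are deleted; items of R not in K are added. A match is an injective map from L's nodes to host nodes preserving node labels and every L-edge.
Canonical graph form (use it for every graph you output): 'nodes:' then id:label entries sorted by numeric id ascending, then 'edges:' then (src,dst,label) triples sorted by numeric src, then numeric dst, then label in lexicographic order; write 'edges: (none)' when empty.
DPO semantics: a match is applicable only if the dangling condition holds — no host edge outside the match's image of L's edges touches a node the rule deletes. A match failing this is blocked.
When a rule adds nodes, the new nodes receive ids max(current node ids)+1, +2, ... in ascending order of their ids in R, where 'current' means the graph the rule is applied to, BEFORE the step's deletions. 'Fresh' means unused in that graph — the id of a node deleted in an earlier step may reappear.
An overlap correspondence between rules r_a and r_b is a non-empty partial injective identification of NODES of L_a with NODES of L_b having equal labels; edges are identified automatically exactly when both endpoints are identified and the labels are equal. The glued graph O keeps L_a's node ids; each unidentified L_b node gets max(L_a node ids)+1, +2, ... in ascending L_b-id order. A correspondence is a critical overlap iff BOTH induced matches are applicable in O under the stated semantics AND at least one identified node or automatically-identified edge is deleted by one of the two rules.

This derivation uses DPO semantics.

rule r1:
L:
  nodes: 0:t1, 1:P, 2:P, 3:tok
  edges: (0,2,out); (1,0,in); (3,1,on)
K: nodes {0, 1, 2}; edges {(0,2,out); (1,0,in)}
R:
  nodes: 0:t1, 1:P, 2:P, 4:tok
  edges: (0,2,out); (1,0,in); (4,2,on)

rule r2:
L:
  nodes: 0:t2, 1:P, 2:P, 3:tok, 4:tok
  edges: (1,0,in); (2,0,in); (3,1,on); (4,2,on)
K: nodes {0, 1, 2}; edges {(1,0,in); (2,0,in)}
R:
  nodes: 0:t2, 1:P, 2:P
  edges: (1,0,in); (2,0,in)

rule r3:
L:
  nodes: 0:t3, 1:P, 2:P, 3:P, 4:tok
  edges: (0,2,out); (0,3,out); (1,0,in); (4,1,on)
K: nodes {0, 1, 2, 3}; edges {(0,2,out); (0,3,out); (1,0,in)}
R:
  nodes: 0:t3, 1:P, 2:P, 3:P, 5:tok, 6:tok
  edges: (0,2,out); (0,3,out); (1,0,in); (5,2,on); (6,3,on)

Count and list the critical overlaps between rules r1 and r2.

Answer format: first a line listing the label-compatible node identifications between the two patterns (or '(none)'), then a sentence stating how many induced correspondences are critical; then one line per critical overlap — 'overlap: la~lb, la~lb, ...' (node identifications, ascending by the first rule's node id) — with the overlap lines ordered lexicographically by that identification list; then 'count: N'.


label-compatible node identifications between L(r1) and L(r2): 1~1, 1~2, 2~1, 2~2, 3~3, 3~4
4 of the induced correspondences are critical overlaps of r1 and r2.
overlap: 1~1, 2~2, 3~3
overlap: 1~1, 3~3
overlap: 1~2, 2~1, 3~4
overlap: 1~2, 3~4
count: 4


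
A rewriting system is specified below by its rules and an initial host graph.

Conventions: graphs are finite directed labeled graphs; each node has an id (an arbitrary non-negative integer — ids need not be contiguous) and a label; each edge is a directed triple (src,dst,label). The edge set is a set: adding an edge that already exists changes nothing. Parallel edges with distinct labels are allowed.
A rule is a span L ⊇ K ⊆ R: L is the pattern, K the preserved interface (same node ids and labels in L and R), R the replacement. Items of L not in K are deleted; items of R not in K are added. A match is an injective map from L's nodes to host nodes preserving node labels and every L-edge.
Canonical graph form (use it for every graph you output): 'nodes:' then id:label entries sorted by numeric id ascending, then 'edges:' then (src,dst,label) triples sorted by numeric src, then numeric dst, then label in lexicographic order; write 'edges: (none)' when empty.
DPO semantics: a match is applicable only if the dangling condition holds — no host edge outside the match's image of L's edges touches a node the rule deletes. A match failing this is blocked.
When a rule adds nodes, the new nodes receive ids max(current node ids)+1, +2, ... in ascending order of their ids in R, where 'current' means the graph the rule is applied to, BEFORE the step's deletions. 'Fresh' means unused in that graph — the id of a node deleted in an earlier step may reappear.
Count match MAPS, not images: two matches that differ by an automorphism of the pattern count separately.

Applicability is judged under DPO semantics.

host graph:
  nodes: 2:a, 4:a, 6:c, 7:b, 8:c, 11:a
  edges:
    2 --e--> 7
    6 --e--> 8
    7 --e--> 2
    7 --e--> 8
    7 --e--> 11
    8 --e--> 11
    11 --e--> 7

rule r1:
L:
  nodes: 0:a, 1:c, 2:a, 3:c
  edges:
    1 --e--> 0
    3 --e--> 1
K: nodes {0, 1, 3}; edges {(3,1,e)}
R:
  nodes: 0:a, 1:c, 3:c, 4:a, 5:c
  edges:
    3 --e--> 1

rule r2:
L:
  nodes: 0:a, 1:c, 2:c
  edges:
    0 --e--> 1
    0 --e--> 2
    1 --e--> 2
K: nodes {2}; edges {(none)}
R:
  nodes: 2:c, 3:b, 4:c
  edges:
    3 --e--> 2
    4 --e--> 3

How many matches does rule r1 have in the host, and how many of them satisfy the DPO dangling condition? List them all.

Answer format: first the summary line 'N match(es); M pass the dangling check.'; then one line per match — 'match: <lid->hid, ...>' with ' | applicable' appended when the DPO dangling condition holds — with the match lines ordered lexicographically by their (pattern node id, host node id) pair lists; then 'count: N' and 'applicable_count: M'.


2 match(es); 1 pass the dangling check.
match: 0->11, 1->8, 2->2, 3->6
match: 0->11, 1->8, 2->4, 3->6 | applicable
count: 2
applicable_count: 1


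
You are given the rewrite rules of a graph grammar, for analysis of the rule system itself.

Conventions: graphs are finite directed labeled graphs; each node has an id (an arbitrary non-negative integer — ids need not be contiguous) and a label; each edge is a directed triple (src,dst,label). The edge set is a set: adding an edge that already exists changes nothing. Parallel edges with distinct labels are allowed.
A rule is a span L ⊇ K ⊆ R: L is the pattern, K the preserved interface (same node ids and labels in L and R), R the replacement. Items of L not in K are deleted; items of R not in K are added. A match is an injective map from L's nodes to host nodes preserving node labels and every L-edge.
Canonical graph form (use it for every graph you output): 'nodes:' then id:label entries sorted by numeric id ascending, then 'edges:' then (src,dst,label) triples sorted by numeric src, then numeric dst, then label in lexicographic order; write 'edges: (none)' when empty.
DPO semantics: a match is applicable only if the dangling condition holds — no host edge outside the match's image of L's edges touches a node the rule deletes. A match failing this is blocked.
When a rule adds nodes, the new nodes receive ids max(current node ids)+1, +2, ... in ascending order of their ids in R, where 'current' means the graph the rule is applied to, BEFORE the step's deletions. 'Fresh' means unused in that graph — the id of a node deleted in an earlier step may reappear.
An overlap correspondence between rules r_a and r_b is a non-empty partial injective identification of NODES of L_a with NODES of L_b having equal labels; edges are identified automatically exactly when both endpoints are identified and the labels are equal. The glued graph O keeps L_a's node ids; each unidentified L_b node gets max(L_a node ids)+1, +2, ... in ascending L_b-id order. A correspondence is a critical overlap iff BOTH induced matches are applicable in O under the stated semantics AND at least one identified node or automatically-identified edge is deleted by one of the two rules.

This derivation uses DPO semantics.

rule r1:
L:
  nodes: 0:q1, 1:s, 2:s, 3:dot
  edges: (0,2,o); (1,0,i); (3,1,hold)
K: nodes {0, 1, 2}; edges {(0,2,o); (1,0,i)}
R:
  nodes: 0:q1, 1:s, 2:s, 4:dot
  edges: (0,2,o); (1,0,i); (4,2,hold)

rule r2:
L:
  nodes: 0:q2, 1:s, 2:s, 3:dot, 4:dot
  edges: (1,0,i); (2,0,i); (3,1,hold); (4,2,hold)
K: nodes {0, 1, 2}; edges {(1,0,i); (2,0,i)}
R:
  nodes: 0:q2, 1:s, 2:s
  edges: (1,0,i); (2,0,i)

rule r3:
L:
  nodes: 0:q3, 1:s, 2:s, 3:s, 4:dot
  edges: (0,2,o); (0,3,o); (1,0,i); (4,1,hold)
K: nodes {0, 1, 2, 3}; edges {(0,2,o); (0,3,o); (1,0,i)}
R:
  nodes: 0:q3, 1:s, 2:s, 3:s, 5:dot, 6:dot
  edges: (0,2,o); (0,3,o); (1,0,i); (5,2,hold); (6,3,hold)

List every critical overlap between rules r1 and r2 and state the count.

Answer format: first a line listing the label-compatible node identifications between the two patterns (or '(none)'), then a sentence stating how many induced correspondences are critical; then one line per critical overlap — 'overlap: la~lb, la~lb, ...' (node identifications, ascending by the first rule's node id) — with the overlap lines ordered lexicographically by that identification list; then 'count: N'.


label-compatible node identifications between L(r1) and L(r2): 1~1, 1~2, 2~1, 2~2, 3~3, 3~4
4 of the induced correspondences are critical overlaps of r1 and r2.
overlap: 1~1, 2~2, 3~3
overlap: 1~1, 3~3
overlap: 1~2, 2~1, 3~4
overlap: 1~2, 3~4
count: 4


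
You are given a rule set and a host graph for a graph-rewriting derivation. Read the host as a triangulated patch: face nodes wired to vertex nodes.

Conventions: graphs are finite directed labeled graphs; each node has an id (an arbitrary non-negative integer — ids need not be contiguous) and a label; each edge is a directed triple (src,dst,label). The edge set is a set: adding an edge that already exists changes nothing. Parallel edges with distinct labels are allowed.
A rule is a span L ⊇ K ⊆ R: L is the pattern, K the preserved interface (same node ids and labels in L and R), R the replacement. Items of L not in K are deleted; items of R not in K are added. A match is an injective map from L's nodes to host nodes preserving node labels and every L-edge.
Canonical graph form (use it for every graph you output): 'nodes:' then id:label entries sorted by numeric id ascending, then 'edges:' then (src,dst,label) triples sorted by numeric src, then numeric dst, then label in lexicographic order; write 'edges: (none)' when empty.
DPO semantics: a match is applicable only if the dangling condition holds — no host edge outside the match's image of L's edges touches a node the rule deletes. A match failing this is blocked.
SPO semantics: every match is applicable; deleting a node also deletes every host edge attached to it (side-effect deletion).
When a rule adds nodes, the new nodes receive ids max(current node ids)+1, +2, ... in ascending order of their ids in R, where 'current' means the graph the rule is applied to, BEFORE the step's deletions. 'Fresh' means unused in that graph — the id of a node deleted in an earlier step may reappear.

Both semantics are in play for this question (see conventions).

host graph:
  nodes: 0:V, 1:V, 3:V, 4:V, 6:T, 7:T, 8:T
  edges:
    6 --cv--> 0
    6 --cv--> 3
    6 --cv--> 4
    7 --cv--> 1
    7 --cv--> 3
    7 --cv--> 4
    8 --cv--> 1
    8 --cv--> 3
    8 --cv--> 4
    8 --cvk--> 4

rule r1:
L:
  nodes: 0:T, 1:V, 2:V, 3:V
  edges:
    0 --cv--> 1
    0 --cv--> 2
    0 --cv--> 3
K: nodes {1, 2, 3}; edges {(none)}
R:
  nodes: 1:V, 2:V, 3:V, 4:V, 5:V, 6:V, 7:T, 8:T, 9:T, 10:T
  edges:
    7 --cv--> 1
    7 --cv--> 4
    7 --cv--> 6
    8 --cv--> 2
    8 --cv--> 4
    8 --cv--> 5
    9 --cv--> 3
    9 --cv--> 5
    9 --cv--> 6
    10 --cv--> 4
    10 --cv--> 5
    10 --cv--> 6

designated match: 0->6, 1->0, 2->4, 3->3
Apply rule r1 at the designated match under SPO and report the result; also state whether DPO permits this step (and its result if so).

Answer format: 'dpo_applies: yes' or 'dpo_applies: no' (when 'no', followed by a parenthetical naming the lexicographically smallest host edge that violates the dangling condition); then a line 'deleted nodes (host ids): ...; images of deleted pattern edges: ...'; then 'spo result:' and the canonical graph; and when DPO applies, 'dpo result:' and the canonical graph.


dpo_applies: yes
deleted nodes (host ids): 6; images of deleted pattern edges: (6,0,cv); (6,3,cv); (6,4,cv)
spo result:
nodes: 0:V, 1:V, 3:V, 4:V, 7:T, 8:T, 9:V, 10:V, 11:V, 12:T, 13:T, 14:T, 15:T
edges: (7,1,cv); (7,3,cv); (7,4,cv); (8,1,cv); (8,3,cv); (8,4,cv); (8,4,cvk); (12,0,cv); (12,9,cv); (12,11,cv); (13,4,cv); (13,9,cv); (13,10,cv); (14,3,cv); (14,10,cv); (14,11,cv); (15,9,cv); (15,10,cv); (15,11,cv)
dpo result:
nodes: 0:V, 1:V, 3:V, 4:V, 7:T, 8:T, 9:V, 10:V, 11:V, 12:T, 13:T, 14:T, 15:T
edges: (7,1,cv); (7,3,cv); (7,4,cv); (8,1,cv); (8,3,cv); (8,4,cv); (8,4,cvk); (12,0,cv); (12,9,cv); (12,11,cv); (13,4,cv); (13,9,cv); (13,10,cv); (14,3,cv); (14,10,cv); (14,11,cv); (15,9,cv); (15,10,cv); (15,11,cv)


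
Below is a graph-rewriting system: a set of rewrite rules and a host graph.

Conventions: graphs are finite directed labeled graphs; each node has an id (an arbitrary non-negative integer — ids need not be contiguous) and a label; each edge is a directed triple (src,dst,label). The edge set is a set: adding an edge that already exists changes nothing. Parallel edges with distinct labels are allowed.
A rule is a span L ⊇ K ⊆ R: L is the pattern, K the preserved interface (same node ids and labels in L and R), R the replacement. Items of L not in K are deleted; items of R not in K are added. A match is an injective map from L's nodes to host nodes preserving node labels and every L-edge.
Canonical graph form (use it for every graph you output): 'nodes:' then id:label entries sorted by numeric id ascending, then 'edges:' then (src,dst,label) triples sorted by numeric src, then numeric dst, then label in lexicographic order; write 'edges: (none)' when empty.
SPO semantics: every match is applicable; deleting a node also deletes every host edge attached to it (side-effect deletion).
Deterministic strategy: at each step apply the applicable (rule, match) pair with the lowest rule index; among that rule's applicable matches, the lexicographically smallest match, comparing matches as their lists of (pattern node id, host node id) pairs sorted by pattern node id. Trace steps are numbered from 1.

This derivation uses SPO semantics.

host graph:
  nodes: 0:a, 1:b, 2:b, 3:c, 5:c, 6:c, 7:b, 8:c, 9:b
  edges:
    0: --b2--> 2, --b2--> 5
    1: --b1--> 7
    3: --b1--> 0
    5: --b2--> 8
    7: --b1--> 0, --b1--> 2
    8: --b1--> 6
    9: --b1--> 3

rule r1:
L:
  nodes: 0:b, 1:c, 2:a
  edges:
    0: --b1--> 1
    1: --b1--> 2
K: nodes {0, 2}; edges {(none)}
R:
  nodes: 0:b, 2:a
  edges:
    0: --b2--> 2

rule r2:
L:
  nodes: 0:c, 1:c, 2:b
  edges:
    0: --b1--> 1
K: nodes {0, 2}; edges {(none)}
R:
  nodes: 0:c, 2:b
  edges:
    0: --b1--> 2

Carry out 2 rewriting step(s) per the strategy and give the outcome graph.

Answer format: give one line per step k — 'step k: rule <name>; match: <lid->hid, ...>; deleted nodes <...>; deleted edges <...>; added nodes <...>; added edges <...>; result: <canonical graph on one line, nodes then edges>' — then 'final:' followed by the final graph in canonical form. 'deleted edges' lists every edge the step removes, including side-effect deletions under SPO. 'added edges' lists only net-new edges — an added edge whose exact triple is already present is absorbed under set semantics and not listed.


step 1: rule r1; match: 0->9, 1->3, 2->0; deleted nodes 3; deleted edges (3,0,b1); (9,3,b1); added nodes (none); added edges (9,0,b2); result: nodes: 0:a, 1:b, 2:b, 5:c, 6:c, 7:b, 8:c, 9:b edges: (0,2,b2); (0,5,b2); (1,7,b1); (5,8,b2); (7,0,b1); (7,2,b1); (8,6,b1); (9,0,b2)
step 2: rule r2; match: 0->8, 1->6, 2->1; deleted nodes 6; deleted edges (8,6,b1); added nodes (none); added edges (8,1,b1); result: nodes: 0:a, 1:b, 2:b, 5:c, 7:b, 8:c, 9:b edges: (0,2,b2); (0,5,b2); (1,7,b1); (5,8,b2); (7,0,b1); (7,2,b1); (8,1,b1); (9,0,b2)
final:
nodes: 0:a, 1:b, 2:b, 5:c, 7:b, 8:c, 9:b
edges: (0,2,b2); (0,5,b2); (1,7,b1); (5,8,b2); (7,0,b1); (7,2,b1); (8,1,b1); (9,0,b2)


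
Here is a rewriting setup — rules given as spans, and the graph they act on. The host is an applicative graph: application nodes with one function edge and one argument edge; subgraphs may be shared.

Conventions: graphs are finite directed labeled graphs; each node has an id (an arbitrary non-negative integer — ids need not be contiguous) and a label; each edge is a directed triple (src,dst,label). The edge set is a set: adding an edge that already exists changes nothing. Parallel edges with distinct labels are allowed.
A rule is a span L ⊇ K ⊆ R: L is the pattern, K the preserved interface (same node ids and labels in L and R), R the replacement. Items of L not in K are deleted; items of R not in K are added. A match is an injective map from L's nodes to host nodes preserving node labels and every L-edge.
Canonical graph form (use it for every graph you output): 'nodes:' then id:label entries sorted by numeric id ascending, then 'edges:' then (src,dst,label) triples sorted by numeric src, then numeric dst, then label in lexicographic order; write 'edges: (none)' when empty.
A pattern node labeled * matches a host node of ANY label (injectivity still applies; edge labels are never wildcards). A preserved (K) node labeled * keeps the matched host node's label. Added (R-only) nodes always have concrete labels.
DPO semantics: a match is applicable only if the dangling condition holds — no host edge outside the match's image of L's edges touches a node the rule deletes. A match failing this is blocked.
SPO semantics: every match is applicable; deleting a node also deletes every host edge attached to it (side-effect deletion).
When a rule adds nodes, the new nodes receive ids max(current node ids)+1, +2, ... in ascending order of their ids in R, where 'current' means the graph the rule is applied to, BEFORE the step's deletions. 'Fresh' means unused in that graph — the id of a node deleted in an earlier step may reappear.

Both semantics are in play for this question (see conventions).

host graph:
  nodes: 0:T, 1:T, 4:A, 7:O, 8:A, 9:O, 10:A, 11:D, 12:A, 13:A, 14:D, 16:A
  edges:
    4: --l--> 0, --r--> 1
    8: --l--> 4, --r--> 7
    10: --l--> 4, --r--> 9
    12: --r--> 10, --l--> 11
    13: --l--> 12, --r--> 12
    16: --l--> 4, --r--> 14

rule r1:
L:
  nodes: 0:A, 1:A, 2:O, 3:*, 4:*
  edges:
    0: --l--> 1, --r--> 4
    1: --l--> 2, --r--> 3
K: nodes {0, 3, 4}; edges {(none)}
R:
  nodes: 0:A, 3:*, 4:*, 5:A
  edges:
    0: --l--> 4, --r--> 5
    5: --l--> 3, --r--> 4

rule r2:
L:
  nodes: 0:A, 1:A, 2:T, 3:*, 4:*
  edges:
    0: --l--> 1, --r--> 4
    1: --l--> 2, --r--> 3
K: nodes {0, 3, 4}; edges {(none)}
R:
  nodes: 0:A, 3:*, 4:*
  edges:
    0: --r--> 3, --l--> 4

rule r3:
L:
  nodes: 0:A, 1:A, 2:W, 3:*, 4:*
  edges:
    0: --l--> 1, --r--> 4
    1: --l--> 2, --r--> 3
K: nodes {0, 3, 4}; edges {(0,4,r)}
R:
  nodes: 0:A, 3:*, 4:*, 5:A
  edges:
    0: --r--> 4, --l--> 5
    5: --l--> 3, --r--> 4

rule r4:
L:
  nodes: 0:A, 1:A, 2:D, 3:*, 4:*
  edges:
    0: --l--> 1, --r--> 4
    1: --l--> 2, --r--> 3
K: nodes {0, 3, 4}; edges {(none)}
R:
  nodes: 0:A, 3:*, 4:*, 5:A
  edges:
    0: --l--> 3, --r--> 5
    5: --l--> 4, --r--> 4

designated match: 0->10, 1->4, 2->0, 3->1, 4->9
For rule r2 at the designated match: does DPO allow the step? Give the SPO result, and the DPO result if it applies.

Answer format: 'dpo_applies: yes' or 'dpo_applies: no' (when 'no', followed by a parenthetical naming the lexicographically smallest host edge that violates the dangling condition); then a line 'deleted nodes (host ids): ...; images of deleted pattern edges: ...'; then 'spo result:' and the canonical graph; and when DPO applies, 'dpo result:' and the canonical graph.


dpo_applies: no
(the rule deletes node 4, which keeps host edge (8,4,l) outside the match image — the dangling condition fails, DPO blocks; SPO proceeds and side-deletes such edges)
deleted nodes (host ids): 0, 4; images of deleted pattern edges: (4,0,l); (4,1,r); (10,4,l); (10,9,r)
spo result:
nodes: 1:T, 7:O, 8:A, 9:O, 10:A, 11:D, 12:A, 13:A, 14:D, 16:A
edges: (8,7,r); (10,1,r); (10,9,l); (12,10,r); (12,11,l); (13,12,l); (13,12,r); (16,14,r)


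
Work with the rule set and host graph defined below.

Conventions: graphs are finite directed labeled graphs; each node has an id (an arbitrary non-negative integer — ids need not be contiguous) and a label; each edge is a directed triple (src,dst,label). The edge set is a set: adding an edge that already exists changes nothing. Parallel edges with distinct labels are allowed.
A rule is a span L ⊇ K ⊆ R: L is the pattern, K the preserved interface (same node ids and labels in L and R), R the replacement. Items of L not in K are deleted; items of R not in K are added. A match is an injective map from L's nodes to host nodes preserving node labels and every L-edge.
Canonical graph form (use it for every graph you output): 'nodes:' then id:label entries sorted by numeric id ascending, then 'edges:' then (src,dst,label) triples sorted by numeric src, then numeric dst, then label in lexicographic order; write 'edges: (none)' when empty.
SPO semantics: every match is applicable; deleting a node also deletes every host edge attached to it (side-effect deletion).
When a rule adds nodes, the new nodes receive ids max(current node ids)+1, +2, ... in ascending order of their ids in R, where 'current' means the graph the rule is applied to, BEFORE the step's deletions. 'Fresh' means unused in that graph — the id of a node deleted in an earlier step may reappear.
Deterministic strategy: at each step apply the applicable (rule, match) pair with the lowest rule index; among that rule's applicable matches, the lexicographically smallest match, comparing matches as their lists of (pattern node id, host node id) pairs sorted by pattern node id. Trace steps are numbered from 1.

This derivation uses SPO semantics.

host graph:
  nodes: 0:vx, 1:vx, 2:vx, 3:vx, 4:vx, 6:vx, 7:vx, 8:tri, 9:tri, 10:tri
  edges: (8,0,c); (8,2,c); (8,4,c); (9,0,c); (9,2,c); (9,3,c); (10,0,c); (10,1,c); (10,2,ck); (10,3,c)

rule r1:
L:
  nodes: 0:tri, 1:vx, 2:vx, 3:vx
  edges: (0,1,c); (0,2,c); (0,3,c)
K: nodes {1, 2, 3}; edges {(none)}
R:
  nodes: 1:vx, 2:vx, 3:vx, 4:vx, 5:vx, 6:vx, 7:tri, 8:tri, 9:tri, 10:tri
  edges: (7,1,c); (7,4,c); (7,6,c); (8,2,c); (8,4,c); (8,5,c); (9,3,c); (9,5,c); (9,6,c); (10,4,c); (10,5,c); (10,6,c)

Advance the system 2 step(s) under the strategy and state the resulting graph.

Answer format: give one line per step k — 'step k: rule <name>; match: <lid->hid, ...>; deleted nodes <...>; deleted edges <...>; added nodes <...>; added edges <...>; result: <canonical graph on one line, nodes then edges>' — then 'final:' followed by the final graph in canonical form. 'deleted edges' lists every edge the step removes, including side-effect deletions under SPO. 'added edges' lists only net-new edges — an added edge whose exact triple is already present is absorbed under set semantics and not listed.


step 1: rule r1; match: 0->8, 1->0, 2->2, 3->4; deleted nodes 8; deleted edges (8,0,c); (8,2,c); (8,4,c); added nodes 11, 12, 13, 14, 15, 16, 17; added edges (14,0,c); (14,11,c); (14,13,c); (15,2,c); (15,11,c); (15,12,c); (16,4,c); (16,12,c); (16,13,c); (17,11,c); (17,12,c); (17,13,c); result: nodes: 0:vx, 1:vx, 2:vx, 3:vx, 4:vx, 6:vx, 7:vx, 9:tri, 10:tri, 11:vx, 12:vx, 13:vx, 14:tri, 15:tri, 16:tri, 17:tri edges: (9,0,c); (9,2,c); (9,3,c); (10,0,c); (10,1,c); (10,2,ck); (10,3,c); (14,0,c); (14,11,c); (14,13,c); (15,2,c); (15,11,c); (15,12,c); (16,4,c); (16,12,c); (16,13,c); (17,11,c); (17,12,c); (17,13,c)
step 2: rule r1; match: 0->9, 1->0, 2->2, 3->3; deleted nodes 9; deleted edges (9,0,c); (9,2,c); (9,3,c); added nodes 18, 19, 20, 21, 22, 23, 24; added edges (21,0,c); (21,18,c); (21,20,c); (22,2,c); (22,18,c); (22,19,c); (23,3,c); (23,19,c); (23,20,c); (24,18,c); (24,19,c); (24,20,c); result: nodes: 0:vx, 1:vx, 2:vx, 3:vx, 4:vx, 6:vx, 7:vx, 10:tri, 11:vx, 12:vx, 13:vx, 14:tri, 15:tri, 16:tri, 17:tri, 18:vx, 19:vx, 20:vx, 21:tri, 22:tri, 23:tri, 24:tri edges: (10,0,c); (10,1,c); (10,2,ck); (10,3,c); (14,0,c); (14,11,c); (14,13,c); (15,2,c); (15,11,c); (15,12,c); (16,4,c); (16,12,c); (16,13,c); (17,11,c); (17,12,c); (17,13,c); (21,0,c); (21,18,c); (21,20,c); (22,2,c); (22,18,c); (22,19,c); (23,3,c); (23,19,c); (23,20,c); (24,18,c); (24,19,c); (24,20,c)
final:
nodes: 0:vx, 1:vx, 2:vx, 3:vx, 4:vx, 6:vx, 7:vx, 10:tri, 11:vx, 12:vx, 13:vx, 14:tri, 15:tri, 16:tri, 17:tri, 18:vx, 19:vx, 20:vx, 21:tri, 22:tri, 23:tri, 24:tri
edges: (10,0,c); (10,1,c); (10,2,ck); (10,3,c); (14,0,c); (14,11,c); (14,13,c); (15,2,c); (15,11,c); (15,12,c); (16,4,c); (16,12,c); (16,13,c); (17,11,c); (17,12,c); (17,13,c); (21,0,c); (21,18,c); (21,20,c); (22,2,c); (22,18,c); (22,19,c); (23,3,c); (23,19,c); (23,20,c); (24,18,c); (24,19,c); (24,20,c)


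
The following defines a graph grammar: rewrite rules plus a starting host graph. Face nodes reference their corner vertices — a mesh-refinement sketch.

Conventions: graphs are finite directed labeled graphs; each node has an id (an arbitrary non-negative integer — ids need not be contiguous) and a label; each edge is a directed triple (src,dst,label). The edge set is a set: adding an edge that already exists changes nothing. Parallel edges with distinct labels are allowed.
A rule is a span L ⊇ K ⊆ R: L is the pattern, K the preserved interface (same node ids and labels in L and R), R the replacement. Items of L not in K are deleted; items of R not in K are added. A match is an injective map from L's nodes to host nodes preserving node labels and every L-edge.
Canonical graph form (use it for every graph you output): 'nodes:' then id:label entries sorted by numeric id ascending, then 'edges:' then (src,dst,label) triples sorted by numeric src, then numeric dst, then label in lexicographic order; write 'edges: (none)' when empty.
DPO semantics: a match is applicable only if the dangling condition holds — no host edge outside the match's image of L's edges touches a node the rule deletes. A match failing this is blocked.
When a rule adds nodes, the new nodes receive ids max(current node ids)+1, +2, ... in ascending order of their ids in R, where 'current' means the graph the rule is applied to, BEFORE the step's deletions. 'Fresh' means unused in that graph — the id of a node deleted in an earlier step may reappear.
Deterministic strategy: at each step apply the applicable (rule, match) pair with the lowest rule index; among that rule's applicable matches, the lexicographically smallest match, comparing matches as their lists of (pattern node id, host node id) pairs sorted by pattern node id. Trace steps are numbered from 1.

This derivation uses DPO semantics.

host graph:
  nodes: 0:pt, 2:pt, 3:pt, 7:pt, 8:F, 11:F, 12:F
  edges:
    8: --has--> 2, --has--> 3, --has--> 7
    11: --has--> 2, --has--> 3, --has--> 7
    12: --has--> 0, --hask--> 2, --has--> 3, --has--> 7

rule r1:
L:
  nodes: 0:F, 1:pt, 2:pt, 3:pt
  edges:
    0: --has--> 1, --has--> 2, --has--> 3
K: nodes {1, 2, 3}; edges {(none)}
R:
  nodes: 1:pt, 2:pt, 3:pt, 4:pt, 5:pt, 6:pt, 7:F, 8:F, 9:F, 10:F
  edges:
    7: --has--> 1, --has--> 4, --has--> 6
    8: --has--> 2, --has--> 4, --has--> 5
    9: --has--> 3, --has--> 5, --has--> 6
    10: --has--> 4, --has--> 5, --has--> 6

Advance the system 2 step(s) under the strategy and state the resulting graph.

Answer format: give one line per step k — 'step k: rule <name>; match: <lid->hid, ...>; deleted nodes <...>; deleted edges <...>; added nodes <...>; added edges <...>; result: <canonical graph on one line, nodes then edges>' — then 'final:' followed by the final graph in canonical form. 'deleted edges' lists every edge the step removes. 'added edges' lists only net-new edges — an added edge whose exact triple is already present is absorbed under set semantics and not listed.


step 1: rule r1; match: 0->8, 1->2, 2->3, 3->7; deleted nodes 8; deleted edges (8,2,has); (8,3,has); (8,7,has); added nodes 13, 14, 15, 16, 17, 18, 19; added edges (16,2,has); (16,13,has); (16,15,has); (17,3,has); (17,13,has); (17,14,has); (18,7,has); (18,14,has); (18,15,has); (19,13,has); (19,14,has); (19,15,has); result: nodes: 0:pt, 2:pt, 3:pt, 7:pt, 11:F, 12:F, 13:pt, 14:pt, 15:pt, 16:F, 17:F, 18:F, 19:F edges: (11,2,has); (11,3,has); (11,7,has); (12,0,has); (12,2,hask); (12,3,has); (12,7,has); (16,2,has); (16,13,has); (16,15,has); (17,3,has); (17,13,has); (17,14,has); (18,7,has); (18,14,has); (18,15,has); (19,13,has); (19,14,has); (19,15,has)
step 2: rule r1; match: 0->11, 1->2, 2->3, 3->7; deleted nodes 11; deleted edges (11,2,has); (11,3,has); (11,7,has); added nodes 20, 21, 22, 23, 24, 25, 26; added edges (23,2,has); (23,20,has); (23,22,has); (24,3,has); (24,20,has); (24,21,has); (25,7,has); (25,21,has); (25,22,has); (26,20,has); (26,21,has); (26,22,has); result: nodes: 0:pt, 2:pt, 3:pt, 7:pt, 12:F, 13:pt, 14:pt, 15:pt, 16:F, 17:F, 18:F, 19:F, 20:pt, 21:pt, 22:pt, 23:F, 24:F, 25:F, 26:F edges: (12,0,has); (12,2,hask); (12,3,has); (12,7,has); (16,2,has); (16,13,has); (16,15,has); (17,3,has); (17,13,has); (17,14,has); (18,7,has); (18,14,has); (18,15,has); (19,13,has); (19,14,has); (19,15,has); (23,2,has); (23,20,has); (23,22,has); (24,3,has); (24,20,has); (24,21,has); (25,7,has); (25,21,has); (25,22,has); (26,20,has); (26,21,has); (26,22,has)
final:
nodes: 0:pt, 2:pt, 3:pt, 7:pt, 12:F, 13:pt, 14:pt, 15:pt, 16:F, 17:F, 18:F, 19:F, 20:pt, 21:pt, 22:pt, 23:F, 24:F, 25:F, 26:F
edges: (12,0,has); (12,2,hask); (12,3,has); (12,7,has); (16,2,has); (16,13,has); (16,15,has); (17,3,has); (17,13,has); (17,14,has); (18,7,has); (18,14,has); (18,15,has); (19,13,has); (19,14,has); (19,15,has); (23,2,has); (23,20,has); (23,22,has); (24,3,has); (24,20,has); (24,21,has); (25,7,has); (25,21,has); (25,22,has); (26,20,has); (26,21,has); (26,22,has)


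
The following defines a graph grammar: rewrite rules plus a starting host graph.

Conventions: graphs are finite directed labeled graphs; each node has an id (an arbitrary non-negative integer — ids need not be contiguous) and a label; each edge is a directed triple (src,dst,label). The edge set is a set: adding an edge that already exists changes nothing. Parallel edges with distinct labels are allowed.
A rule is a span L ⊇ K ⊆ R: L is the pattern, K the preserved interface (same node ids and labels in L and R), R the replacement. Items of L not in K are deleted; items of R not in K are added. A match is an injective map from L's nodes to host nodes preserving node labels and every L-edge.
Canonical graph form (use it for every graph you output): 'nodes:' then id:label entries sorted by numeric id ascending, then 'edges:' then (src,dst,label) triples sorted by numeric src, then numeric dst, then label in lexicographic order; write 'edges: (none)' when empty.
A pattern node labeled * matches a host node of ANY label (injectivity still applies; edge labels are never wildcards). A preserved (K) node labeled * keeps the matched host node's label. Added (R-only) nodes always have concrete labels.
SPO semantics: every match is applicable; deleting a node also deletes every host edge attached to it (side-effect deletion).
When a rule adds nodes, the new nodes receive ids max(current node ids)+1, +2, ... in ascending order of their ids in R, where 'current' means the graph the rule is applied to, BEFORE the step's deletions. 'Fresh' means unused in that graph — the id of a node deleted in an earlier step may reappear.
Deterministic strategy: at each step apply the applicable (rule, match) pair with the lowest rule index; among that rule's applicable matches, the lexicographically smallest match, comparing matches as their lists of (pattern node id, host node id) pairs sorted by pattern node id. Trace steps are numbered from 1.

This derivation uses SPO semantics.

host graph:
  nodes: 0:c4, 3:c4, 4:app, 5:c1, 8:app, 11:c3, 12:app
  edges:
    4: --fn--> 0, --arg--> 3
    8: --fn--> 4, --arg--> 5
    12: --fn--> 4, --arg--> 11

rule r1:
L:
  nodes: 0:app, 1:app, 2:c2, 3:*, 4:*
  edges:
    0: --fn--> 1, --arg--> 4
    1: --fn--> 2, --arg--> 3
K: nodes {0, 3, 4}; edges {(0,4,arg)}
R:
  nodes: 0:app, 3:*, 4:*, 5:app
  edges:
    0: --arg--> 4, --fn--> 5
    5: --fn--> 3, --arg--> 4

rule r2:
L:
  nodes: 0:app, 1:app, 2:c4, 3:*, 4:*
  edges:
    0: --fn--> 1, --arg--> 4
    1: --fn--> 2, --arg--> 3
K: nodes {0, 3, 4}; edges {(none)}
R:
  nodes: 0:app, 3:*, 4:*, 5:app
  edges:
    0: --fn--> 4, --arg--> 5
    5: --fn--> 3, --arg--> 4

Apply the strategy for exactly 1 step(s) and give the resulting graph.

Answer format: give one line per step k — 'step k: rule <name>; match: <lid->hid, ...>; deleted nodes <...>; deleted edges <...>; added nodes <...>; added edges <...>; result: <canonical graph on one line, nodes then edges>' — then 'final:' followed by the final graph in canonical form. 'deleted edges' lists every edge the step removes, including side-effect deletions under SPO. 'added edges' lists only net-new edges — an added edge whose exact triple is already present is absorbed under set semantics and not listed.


step 1: rule r2; match: 0->8, 1->4, 2->0, 3->3, 4->5; deleted nodes 0, 4; deleted edges (4,0,fn); (4,3,arg); (8,4,fn); (8,5,arg); (12,4,fn); added nodes 13; added edges (8,5,fn); (8,13,arg); (13,3,fn); (13,5,arg); result: nodes: 3:c4, 5:c1, 8:app, 11:c3, 12:app, 13:app edges: (8,5,fn); (8,13,arg); (12,11,arg); (13,3,fn); (13,5,arg)
final:
nodes: 3:c4, 5:c1, 8:app, 11:c3, 12:app, 13:app
edges: (8,5,fn); (8,13,arg); (12,11,arg); (13,3,fn); (13,5,arg)
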